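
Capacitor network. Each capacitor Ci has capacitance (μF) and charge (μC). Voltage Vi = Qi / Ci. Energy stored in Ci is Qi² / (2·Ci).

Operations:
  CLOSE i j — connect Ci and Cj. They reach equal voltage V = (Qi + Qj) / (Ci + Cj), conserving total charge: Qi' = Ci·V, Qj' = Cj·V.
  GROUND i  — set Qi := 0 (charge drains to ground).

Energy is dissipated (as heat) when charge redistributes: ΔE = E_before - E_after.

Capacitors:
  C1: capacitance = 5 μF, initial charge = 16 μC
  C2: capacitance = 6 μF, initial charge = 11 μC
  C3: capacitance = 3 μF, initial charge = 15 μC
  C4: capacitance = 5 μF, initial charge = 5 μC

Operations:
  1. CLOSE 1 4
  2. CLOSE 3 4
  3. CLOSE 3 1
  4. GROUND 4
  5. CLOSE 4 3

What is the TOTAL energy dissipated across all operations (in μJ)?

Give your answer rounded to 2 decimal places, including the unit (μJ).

Answer: 46.34 μJ

Derivation:
Initial: C1(5μF, Q=16μC, V=3.20V), C2(6μF, Q=11μC, V=1.83V), C3(3μF, Q=15μC, V=5.00V), C4(5μF, Q=5μC, V=1.00V)
Op 1: CLOSE 1-4: Q_total=21.00, C_total=10.00, V=2.10; Q1=10.50, Q4=10.50; dissipated=6.050
Op 2: CLOSE 3-4: Q_total=25.50, C_total=8.00, V=3.19; Q3=9.56, Q4=15.94; dissipated=7.884
Op 3: CLOSE 3-1: Q_total=20.06, C_total=8.00, V=2.51; Q3=7.52, Q1=12.54; dissipated=1.109
Op 4: GROUND 4: Q4=0; energy lost=25.400
Op 5: CLOSE 4-3: Q_total=7.52, C_total=8.00, V=0.94; Q4=4.70, Q3=2.82; dissipated=5.896
Total dissipated: 46.340 μJ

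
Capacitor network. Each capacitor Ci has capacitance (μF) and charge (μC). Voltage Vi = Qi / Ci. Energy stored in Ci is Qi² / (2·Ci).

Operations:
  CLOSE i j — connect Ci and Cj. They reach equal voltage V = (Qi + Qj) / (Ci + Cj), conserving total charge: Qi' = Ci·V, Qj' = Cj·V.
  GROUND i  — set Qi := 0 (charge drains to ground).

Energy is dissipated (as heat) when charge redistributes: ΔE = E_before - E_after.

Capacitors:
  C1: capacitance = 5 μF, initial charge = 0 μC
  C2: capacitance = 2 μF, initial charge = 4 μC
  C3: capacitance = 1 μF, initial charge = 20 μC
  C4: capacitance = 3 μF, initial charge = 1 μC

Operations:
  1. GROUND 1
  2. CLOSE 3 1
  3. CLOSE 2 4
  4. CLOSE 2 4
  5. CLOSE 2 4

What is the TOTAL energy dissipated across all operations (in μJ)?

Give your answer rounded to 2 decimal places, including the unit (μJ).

Answer: 168.33 μJ

Derivation:
Initial: C1(5μF, Q=0μC, V=0.00V), C2(2μF, Q=4μC, V=2.00V), C3(1μF, Q=20μC, V=20.00V), C4(3μF, Q=1μC, V=0.33V)
Op 1: GROUND 1: Q1=0; energy lost=0.000
Op 2: CLOSE 3-1: Q_total=20.00, C_total=6.00, V=3.33; Q3=3.33, Q1=16.67; dissipated=166.667
Op 3: CLOSE 2-4: Q_total=5.00, C_total=5.00, V=1.00; Q2=2.00, Q4=3.00; dissipated=1.667
Op 4: CLOSE 2-4: Q_total=5.00, C_total=5.00, V=1.00; Q2=2.00, Q4=3.00; dissipated=0.000
Op 5: CLOSE 2-4: Q_total=5.00, C_total=5.00, V=1.00; Q2=2.00, Q4=3.00; dissipated=0.000
Total dissipated: 168.333 μJ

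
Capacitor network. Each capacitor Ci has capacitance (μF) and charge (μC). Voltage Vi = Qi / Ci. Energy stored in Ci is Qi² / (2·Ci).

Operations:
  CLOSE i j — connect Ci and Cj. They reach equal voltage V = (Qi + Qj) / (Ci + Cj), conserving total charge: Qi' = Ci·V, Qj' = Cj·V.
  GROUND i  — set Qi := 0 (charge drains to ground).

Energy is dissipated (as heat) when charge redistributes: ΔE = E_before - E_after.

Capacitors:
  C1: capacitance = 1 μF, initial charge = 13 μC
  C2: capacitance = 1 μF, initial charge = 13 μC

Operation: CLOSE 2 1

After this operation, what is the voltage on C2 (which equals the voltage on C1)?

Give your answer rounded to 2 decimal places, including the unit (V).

Answer: 13.00 V

Derivation:
Initial: C1(1μF, Q=13μC, V=13.00V), C2(1μF, Q=13μC, V=13.00V)
Op 1: CLOSE 2-1: Q_total=26.00, C_total=2.00, V=13.00; Q2=13.00, Q1=13.00; dissipated=0.000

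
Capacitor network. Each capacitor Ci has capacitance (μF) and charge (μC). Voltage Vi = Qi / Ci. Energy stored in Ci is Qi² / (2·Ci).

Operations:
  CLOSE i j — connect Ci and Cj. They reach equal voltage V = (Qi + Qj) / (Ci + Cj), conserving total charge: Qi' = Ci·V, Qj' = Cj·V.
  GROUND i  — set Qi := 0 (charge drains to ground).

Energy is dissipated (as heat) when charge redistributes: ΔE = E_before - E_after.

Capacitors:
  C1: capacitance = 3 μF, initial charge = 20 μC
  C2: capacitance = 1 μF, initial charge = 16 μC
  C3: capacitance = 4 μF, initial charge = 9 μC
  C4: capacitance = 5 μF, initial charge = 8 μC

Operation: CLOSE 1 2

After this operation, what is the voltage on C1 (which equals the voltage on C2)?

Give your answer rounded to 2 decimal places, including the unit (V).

Initial: C1(3μF, Q=20μC, V=6.67V), C2(1μF, Q=16μC, V=16.00V), C3(4μF, Q=9μC, V=2.25V), C4(5μF, Q=8μC, V=1.60V)
Op 1: CLOSE 1-2: Q_total=36.00, C_total=4.00, V=9.00; Q1=27.00, Q2=9.00; dissipated=32.667

Answer: 9.00 V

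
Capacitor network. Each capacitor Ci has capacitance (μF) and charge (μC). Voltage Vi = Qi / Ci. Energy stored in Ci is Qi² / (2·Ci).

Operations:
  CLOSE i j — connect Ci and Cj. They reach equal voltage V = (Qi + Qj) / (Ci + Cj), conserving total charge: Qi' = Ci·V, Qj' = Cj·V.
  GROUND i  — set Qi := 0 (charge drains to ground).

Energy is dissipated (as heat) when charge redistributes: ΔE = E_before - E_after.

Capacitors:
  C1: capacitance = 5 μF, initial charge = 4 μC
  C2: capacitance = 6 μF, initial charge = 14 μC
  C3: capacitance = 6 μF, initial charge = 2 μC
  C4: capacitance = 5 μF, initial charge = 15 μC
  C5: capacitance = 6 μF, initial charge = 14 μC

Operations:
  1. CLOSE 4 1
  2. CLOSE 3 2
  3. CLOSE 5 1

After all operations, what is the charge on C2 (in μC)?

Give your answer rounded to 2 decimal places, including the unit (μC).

Answer: 8.00 μC

Derivation:
Initial: C1(5μF, Q=4μC, V=0.80V), C2(6μF, Q=14μC, V=2.33V), C3(6μF, Q=2μC, V=0.33V), C4(5μF, Q=15μC, V=3.00V), C5(6μF, Q=14μC, V=2.33V)
Op 1: CLOSE 4-1: Q_total=19.00, C_total=10.00, V=1.90; Q4=9.50, Q1=9.50; dissipated=6.050
Op 2: CLOSE 3-2: Q_total=16.00, C_total=12.00, V=1.33; Q3=8.00, Q2=8.00; dissipated=6.000
Op 3: CLOSE 5-1: Q_total=23.50, C_total=11.00, V=2.14; Q5=12.82, Q1=10.68; dissipated=0.256
Final charges: Q1=10.68, Q2=8.00, Q3=8.00, Q4=9.50, Q5=12.82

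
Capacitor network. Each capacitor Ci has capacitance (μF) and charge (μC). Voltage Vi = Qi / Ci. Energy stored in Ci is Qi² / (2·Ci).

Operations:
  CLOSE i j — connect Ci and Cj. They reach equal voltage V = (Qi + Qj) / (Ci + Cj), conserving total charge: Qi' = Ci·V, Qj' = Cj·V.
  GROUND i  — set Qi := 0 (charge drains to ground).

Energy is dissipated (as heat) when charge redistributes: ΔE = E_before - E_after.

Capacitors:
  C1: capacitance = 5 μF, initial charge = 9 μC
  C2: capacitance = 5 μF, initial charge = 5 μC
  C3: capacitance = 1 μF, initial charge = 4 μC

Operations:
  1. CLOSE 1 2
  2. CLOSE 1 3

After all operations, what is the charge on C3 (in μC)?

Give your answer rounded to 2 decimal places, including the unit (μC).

Initial: C1(5μF, Q=9μC, V=1.80V), C2(5μF, Q=5μC, V=1.00V), C3(1μF, Q=4μC, V=4.00V)
Op 1: CLOSE 1-2: Q_total=14.00, C_total=10.00, V=1.40; Q1=7.00, Q2=7.00; dissipated=0.800
Op 2: CLOSE 1-3: Q_total=11.00, C_total=6.00, V=1.83; Q1=9.17, Q3=1.83; dissipated=2.817
Final charges: Q1=9.17, Q2=7.00, Q3=1.83

Answer: 1.83 μC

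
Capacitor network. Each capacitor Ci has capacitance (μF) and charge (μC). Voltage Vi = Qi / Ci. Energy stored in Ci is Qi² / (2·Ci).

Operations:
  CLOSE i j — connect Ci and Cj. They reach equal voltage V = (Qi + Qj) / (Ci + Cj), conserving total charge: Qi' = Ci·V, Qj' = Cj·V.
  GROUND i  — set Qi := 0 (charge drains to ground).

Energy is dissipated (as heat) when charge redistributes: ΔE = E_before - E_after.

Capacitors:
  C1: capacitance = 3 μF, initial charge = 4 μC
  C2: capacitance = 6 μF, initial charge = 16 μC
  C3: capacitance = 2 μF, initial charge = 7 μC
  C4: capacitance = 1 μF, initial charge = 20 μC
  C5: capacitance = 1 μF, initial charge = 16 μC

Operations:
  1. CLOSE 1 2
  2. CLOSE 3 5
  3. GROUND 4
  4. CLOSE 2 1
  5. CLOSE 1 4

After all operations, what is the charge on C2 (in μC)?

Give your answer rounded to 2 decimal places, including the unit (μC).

Initial: C1(3μF, Q=4μC, V=1.33V), C2(6μF, Q=16μC, V=2.67V), C3(2μF, Q=7μC, V=3.50V), C4(1μF, Q=20μC, V=20.00V), C5(1μF, Q=16μC, V=16.00V)
Op 1: CLOSE 1-2: Q_total=20.00, C_total=9.00, V=2.22; Q1=6.67, Q2=13.33; dissipated=1.778
Op 2: CLOSE 3-5: Q_total=23.00, C_total=3.00, V=7.67; Q3=15.33, Q5=7.67; dissipated=52.083
Op 3: GROUND 4: Q4=0; energy lost=200.000
Op 4: CLOSE 2-1: Q_total=20.00, C_total=9.00, V=2.22; Q2=13.33, Q1=6.67; dissipated=0.000
Op 5: CLOSE 1-4: Q_total=6.67, C_total=4.00, V=1.67; Q1=5.00, Q4=1.67; dissipated=1.852
Final charges: Q1=5.00, Q2=13.33, Q3=15.33, Q4=1.67, Q5=7.67

Answer: 13.33 μC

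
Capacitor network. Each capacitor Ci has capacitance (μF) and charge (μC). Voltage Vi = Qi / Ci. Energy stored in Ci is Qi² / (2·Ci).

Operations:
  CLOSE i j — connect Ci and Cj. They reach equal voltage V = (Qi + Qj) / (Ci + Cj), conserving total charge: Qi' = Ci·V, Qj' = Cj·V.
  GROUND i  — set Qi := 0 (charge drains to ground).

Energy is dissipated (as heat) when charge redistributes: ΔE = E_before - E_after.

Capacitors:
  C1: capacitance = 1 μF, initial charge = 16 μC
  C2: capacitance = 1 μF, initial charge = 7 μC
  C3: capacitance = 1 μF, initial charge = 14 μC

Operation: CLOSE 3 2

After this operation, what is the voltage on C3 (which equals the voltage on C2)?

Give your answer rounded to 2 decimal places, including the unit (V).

Answer: 10.50 V

Derivation:
Initial: C1(1μF, Q=16μC, V=16.00V), C2(1μF, Q=7μC, V=7.00V), C3(1μF, Q=14μC, V=14.00V)
Op 1: CLOSE 3-2: Q_total=21.00, C_total=2.00, V=10.50; Q3=10.50, Q2=10.50; dissipated=12.250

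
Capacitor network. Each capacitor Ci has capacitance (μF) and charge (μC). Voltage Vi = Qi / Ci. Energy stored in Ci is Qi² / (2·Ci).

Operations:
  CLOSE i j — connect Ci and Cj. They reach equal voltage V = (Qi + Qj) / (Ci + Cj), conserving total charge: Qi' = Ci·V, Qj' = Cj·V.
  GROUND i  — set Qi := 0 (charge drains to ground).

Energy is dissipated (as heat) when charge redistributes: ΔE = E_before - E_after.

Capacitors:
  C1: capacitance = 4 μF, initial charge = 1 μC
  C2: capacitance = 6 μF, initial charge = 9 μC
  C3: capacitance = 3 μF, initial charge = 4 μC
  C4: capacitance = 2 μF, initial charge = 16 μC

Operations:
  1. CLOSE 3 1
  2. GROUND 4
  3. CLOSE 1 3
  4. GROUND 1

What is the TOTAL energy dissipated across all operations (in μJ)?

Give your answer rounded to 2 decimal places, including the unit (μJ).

Answer: 66.03 μJ

Derivation:
Initial: C1(4μF, Q=1μC, V=0.25V), C2(6μF, Q=9μC, V=1.50V), C3(3μF, Q=4μC, V=1.33V), C4(2μF, Q=16μC, V=8.00V)
Op 1: CLOSE 3-1: Q_total=5.00, C_total=7.00, V=0.71; Q3=2.14, Q1=2.86; dissipated=1.006
Op 2: GROUND 4: Q4=0; energy lost=64.000
Op 3: CLOSE 1-3: Q_total=5.00, C_total=7.00, V=0.71; Q1=2.86, Q3=2.14; dissipated=0.000
Op 4: GROUND 1: Q1=0; energy lost=1.020
Total dissipated: 66.026 μJ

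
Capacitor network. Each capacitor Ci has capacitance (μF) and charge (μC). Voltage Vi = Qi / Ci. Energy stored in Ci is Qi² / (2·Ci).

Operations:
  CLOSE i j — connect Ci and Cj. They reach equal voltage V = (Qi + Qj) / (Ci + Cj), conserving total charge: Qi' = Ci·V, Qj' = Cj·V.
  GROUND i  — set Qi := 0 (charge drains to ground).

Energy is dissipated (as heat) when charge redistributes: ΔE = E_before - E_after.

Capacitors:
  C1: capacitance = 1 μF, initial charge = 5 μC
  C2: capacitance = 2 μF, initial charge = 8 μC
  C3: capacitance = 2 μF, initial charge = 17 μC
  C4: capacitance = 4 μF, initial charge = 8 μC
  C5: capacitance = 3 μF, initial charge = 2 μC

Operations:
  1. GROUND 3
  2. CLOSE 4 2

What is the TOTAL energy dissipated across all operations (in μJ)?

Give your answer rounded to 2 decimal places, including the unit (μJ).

Initial: C1(1μF, Q=5μC, V=5.00V), C2(2μF, Q=8μC, V=4.00V), C3(2μF, Q=17μC, V=8.50V), C4(4μF, Q=8μC, V=2.00V), C5(3μF, Q=2μC, V=0.67V)
Op 1: GROUND 3: Q3=0; energy lost=72.250
Op 2: CLOSE 4-2: Q_total=16.00, C_total=6.00, V=2.67; Q4=10.67, Q2=5.33; dissipated=2.667
Total dissipated: 74.917 μJ

Answer: 74.92 μJ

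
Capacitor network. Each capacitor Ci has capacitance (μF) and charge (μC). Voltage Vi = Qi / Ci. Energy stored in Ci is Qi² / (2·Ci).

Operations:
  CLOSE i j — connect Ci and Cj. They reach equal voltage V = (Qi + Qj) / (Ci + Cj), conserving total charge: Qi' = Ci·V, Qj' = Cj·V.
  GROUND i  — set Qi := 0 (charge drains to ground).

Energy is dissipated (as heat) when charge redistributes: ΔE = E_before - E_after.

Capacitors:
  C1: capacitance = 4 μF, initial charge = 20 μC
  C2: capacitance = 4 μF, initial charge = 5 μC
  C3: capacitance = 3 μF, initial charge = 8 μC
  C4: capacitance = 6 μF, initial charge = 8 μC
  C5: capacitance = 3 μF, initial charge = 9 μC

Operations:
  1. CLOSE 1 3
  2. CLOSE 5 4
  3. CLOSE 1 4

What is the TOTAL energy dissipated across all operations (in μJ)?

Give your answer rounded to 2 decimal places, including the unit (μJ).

Initial: C1(4μF, Q=20μC, V=5.00V), C2(4μF, Q=5μC, V=1.25V), C3(3μF, Q=8μC, V=2.67V), C4(6μF, Q=8μC, V=1.33V), C5(3μF, Q=9μC, V=3.00V)
Op 1: CLOSE 1-3: Q_total=28.00, C_total=7.00, V=4.00; Q1=16.00, Q3=12.00; dissipated=4.667
Op 2: CLOSE 5-4: Q_total=17.00, C_total=9.00, V=1.89; Q5=5.67, Q4=11.33; dissipated=2.778
Op 3: CLOSE 1-4: Q_total=27.33, C_total=10.00, V=2.73; Q1=10.93, Q4=16.40; dissipated=5.348
Total dissipated: 12.793 μJ

Answer: 12.79 μJ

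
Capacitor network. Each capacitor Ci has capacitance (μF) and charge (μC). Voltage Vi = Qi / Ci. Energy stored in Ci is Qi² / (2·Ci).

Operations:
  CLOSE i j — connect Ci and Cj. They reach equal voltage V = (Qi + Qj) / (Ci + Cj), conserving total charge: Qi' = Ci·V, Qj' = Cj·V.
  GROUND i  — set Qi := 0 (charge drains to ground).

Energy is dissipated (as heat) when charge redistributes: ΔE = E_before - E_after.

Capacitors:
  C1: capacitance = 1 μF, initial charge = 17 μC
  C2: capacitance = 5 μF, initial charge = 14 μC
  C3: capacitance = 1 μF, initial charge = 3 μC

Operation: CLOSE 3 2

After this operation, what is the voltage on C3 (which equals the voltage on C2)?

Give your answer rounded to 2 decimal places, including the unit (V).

Initial: C1(1μF, Q=17μC, V=17.00V), C2(5μF, Q=14μC, V=2.80V), C3(1μF, Q=3μC, V=3.00V)
Op 1: CLOSE 3-2: Q_total=17.00, C_total=6.00, V=2.83; Q3=2.83, Q2=14.17; dissipated=0.017

Answer: 2.83 V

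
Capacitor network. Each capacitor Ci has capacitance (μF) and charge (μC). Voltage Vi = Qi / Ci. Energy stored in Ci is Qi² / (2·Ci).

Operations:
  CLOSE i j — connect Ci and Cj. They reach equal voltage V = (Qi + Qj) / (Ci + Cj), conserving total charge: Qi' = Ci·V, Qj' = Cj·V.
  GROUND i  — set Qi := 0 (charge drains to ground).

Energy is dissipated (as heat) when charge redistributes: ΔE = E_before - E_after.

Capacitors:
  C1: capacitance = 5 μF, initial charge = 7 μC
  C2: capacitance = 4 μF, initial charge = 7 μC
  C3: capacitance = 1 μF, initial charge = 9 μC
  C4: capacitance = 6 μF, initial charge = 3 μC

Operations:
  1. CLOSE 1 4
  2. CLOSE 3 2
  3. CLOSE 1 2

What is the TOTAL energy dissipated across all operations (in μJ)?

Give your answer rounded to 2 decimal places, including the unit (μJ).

Answer: 27.96 μJ

Derivation:
Initial: C1(5μF, Q=7μC, V=1.40V), C2(4μF, Q=7μC, V=1.75V), C3(1μF, Q=9μC, V=9.00V), C4(6μF, Q=3μC, V=0.50V)
Op 1: CLOSE 1-4: Q_total=10.00, C_total=11.00, V=0.91; Q1=4.55, Q4=5.45; dissipated=1.105
Op 2: CLOSE 3-2: Q_total=16.00, C_total=5.00, V=3.20; Q3=3.20, Q2=12.80; dissipated=21.025
Op 3: CLOSE 1-2: Q_total=17.35, C_total=9.00, V=1.93; Q1=9.64, Q2=7.71; dissipated=5.831
Total dissipated: 27.961 μJ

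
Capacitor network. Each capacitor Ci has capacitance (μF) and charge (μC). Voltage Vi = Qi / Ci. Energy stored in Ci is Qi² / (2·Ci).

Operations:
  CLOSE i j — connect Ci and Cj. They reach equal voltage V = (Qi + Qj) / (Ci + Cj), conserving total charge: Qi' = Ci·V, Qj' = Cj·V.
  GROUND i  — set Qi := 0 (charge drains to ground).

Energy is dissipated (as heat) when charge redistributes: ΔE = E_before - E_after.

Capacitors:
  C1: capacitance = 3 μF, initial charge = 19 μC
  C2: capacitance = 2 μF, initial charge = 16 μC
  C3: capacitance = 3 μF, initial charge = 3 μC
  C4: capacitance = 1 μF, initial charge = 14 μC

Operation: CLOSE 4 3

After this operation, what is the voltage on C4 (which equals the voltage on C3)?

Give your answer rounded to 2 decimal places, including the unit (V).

Initial: C1(3μF, Q=19μC, V=6.33V), C2(2μF, Q=16μC, V=8.00V), C3(3μF, Q=3μC, V=1.00V), C4(1μF, Q=14μC, V=14.00V)
Op 1: CLOSE 4-3: Q_total=17.00, C_total=4.00, V=4.25; Q4=4.25, Q3=12.75; dissipated=63.375

Answer: 4.25 V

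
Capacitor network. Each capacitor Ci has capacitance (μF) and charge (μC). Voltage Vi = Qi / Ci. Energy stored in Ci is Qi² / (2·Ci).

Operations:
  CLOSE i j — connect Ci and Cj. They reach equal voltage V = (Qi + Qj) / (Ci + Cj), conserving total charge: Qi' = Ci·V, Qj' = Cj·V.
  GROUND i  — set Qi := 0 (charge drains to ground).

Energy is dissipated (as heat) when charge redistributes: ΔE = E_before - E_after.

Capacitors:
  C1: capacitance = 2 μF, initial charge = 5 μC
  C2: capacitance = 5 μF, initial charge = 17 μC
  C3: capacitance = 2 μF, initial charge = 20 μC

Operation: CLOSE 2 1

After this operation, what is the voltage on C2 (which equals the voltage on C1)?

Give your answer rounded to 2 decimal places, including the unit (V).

Initial: C1(2μF, Q=5μC, V=2.50V), C2(5μF, Q=17μC, V=3.40V), C3(2μF, Q=20μC, V=10.00V)
Op 1: CLOSE 2-1: Q_total=22.00, C_total=7.00, V=3.14; Q2=15.71, Q1=6.29; dissipated=0.579

Answer: 3.14 V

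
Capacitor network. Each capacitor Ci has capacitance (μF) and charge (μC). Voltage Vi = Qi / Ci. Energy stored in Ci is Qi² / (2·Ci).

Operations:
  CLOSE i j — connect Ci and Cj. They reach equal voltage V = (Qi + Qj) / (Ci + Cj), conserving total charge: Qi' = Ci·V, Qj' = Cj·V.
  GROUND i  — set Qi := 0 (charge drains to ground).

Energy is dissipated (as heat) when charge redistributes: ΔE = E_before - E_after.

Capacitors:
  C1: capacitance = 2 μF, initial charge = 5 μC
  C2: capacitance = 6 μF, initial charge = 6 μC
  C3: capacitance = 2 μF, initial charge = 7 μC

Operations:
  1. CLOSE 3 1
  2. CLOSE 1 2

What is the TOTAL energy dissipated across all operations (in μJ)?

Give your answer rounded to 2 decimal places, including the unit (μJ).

Answer: 3.50 μJ

Derivation:
Initial: C1(2μF, Q=5μC, V=2.50V), C2(6μF, Q=6μC, V=1.00V), C3(2μF, Q=7μC, V=3.50V)
Op 1: CLOSE 3-1: Q_total=12.00, C_total=4.00, V=3.00; Q3=6.00, Q1=6.00; dissipated=0.500
Op 2: CLOSE 1-2: Q_total=12.00, C_total=8.00, V=1.50; Q1=3.00, Q2=9.00; dissipated=3.000
Total dissipated: 3.500 μJ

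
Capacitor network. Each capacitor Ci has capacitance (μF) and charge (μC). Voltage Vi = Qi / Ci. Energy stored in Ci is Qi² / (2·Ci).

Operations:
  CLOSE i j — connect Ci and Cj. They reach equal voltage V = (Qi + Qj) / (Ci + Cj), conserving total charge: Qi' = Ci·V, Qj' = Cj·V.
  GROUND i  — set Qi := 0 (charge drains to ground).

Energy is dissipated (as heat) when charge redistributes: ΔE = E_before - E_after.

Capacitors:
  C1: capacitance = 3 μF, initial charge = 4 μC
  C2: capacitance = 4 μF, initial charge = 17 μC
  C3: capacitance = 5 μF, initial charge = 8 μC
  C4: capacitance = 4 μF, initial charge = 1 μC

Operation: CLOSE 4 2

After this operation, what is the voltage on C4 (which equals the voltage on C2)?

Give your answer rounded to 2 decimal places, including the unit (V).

Answer: 2.25 V

Derivation:
Initial: C1(3μF, Q=4μC, V=1.33V), C2(4μF, Q=17μC, V=4.25V), C3(5μF, Q=8μC, V=1.60V), C4(4μF, Q=1μC, V=0.25V)
Op 1: CLOSE 4-2: Q_total=18.00, C_total=8.00, V=2.25; Q4=9.00, Q2=9.00; dissipated=16.000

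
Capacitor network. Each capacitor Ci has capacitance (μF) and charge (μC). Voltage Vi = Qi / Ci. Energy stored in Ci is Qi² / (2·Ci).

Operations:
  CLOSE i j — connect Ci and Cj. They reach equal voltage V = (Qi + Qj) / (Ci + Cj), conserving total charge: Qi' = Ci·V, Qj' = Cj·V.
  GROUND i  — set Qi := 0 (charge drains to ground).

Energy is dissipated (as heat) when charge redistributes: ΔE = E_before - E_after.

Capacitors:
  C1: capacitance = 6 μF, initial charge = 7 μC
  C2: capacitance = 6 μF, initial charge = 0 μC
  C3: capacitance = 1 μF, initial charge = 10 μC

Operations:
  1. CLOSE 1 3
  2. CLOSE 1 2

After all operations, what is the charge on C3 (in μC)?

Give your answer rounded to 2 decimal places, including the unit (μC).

Answer: 2.43 μC

Derivation:
Initial: C1(6μF, Q=7μC, V=1.17V), C2(6μF, Q=0μC, V=0.00V), C3(1μF, Q=10μC, V=10.00V)
Op 1: CLOSE 1-3: Q_total=17.00, C_total=7.00, V=2.43; Q1=14.57, Q3=2.43; dissipated=33.440
Op 2: CLOSE 1-2: Q_total=14.57, C_total=12.00, V=1.21; Q1=7.29, Q2=7.29; dissipated=8.847
Final charges: Q1=7.29, Q2=7.29, Q3=2.43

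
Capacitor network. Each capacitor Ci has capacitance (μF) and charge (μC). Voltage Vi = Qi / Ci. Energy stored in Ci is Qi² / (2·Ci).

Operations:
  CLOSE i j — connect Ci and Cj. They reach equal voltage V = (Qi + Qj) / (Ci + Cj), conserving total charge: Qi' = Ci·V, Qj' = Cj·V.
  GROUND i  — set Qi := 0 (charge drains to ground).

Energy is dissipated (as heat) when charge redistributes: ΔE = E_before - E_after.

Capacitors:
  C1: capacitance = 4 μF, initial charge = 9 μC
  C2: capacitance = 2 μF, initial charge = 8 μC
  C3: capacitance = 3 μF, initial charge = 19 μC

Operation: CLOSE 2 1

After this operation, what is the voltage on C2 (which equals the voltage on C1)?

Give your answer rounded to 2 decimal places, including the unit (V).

Answer: 2.83 V

Derivation:
Initial: C1(4μF, Q=9μC, V=2.25V), C2(2μF, Q=8μC, V=4.00V), C3(3μF, Q=19μC, V=6.33V)
Op 1: CLOSE 2-1: Q_total=17.00, C_total=6.00, V=2.83; Q2=5.67, Q1=11.33; dissipated=2.042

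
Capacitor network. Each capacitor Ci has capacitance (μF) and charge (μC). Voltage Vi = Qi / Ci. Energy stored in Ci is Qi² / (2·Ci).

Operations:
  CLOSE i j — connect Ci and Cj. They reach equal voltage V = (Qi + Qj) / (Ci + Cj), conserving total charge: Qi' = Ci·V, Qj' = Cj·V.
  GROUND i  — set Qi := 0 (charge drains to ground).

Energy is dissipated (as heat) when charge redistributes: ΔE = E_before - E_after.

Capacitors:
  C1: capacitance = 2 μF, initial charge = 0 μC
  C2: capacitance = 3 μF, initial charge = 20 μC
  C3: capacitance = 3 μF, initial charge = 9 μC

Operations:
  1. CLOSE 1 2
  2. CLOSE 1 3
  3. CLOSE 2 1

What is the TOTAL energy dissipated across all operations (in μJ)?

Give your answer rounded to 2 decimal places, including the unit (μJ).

Answer: 27.48 μJ

Derivation:
Initial: C1(2μF, Q=0μC, V=0.00V), C2(3μF, Q=20μC, V=6.67V), C3(3μF, Q=9μC, V=3.00V)
Op 1: CLOSE 1-2: Q_total=20.00, C_total=5.00, V=4.00; Q1=8.00, Q2=12.00; dissipated=26.667
Op 2: CLOSE 1-3: Q_total=17.00, C_total=5.00, V=3.40; Q1=6.80, Q3=10.20; dissipated=0.600
Op 3: CLOSE 2-1: Q_total=18.80, C_total=5.00, V=3.76; Q2=11.28, Q1=7.52; dissipated=0.216
Total dissipated: 27.483 μJ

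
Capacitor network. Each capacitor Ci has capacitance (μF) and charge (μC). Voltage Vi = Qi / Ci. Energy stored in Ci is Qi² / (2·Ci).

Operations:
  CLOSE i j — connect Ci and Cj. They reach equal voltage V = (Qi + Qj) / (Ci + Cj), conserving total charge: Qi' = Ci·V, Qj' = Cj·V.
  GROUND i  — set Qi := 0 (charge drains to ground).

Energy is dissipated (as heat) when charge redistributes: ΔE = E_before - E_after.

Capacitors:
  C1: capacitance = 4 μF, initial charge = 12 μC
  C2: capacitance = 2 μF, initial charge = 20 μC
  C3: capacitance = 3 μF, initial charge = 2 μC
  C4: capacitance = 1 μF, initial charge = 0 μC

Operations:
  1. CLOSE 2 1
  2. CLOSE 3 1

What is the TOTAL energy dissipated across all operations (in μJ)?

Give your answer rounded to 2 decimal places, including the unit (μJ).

Answer: 51.33 μJ

Derivation:
Initial: C1(4μF, Q=12μC, V=3.00V), C2(2μF, Q=20μC, V=10.00V), C3(3μF, Q=2μC, V=0.67V), C4(1μF, Q=0μC, V=0.00V)
Op 1: CLOSE 2-1: Q_total=32.00, C_total=6.00, V=5.33; Q2=10.67, Q1=21.33; dissipated=32.667
Op 2: CLOSE 3-1: Q_total=23.33, C_total=7.00, V=3.33; Q3=10.00, Q1=13.33; dissipated=18.667
Total dissipated: 51.333 μJ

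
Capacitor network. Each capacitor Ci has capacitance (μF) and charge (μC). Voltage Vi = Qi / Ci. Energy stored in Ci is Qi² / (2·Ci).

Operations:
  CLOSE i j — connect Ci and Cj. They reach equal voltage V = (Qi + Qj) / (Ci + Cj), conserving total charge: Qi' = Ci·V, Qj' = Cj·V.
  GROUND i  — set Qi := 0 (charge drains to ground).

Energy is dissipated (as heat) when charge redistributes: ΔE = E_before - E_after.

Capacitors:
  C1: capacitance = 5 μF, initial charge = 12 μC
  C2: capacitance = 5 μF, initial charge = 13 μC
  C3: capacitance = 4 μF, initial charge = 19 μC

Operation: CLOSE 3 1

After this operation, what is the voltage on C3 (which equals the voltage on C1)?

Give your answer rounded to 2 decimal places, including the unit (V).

Answer: 3.44 V

Derivation:
Initial: C1(5μF, Q=12μC, V=2.40V), C2(5μF, Q=13μC, V=2.60V), C3(4μF, Q=19μC, V=4.75V)
Op 1: CLOSE 3-1: Q_total=31.00, C_total=9.00, V=3.44; Q3=13.78, Q1=17.22; dissipated=6.136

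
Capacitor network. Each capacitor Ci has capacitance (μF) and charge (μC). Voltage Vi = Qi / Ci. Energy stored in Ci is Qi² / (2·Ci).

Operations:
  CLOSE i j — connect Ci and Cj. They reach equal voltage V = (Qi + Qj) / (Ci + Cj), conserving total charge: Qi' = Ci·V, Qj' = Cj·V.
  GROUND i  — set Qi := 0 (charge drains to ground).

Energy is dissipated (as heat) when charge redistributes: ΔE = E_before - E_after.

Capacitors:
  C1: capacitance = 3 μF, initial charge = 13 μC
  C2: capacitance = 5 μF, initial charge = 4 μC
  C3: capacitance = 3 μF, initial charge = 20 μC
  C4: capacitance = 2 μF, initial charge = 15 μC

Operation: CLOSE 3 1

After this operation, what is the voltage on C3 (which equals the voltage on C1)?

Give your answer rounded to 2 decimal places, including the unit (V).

Answer: 5.50 V

Derivation:
Initial: C1(3μF, Q=13μC, V=4.33V), C2(5μF, Q=4μC, V=0.80V), C3(3μF, Q=20μC, V=6.67V), C4(2μF, Q=15μC, V=7.50V)
Op 1: CLOSE 3-1: Q_total=33.00, C_total=6.00, V=5.50; Q3=16.50, Q1=16.50; dissipated=4.083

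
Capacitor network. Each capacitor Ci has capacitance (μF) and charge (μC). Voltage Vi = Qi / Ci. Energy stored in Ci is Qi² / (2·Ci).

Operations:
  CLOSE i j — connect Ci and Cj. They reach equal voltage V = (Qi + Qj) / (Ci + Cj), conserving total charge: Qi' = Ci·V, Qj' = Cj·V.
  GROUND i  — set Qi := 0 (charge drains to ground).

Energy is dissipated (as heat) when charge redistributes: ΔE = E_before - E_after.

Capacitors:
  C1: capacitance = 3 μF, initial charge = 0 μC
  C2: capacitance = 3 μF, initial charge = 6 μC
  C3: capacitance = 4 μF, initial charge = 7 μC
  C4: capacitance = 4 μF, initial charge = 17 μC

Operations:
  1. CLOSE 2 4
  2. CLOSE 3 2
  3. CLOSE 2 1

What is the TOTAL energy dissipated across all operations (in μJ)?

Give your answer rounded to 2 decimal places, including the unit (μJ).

Answer: 10.71 μJ

Derivation:
Initial: C1(3μF, Q=0μC, V=0.00V), C2(3μF, Q=6μC, V=2.00V), C3(4μF, Q=7μC, V=1.75V), C4(4μF, Q=17μC, V=4.25V)
Op 1: CLOSE 2-4: Q_total=23.00, C_total=7.00, V=3.29; Q2=9.86, Q4=13.14; dissipated=4.339
Op 2: CLOSE 3-2: Q_total=16.86, C_total=7.00, V=2.41; Q3=9.63, Q2=7.22; dissipated=2.022
Op 3: CLOSE 2-1: Q_total=7.22, C_total=6.00, V=1.20; Q2=3.61, Q1=3.61; dissipated=4.349
Total dissipated: 10.710 μJ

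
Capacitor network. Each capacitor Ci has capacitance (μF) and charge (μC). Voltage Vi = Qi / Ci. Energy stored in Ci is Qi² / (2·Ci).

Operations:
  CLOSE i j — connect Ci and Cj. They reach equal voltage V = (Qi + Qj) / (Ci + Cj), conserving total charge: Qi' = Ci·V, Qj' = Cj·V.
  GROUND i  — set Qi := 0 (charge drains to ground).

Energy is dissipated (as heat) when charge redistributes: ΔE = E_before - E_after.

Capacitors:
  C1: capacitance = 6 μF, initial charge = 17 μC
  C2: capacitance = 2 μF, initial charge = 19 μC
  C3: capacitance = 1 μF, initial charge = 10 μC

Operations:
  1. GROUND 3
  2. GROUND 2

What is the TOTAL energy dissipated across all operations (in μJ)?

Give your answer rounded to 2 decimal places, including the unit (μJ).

Initial: C1(6μF, Q=17μC, V=2.83V), C2(2μF, Q=19μC, V=9.50V), C3(1μF, Q=10μC, V=10.00V)
Op 1: GROUND 3: Q3=0; energy lost=50.000
Op 2: GROUND 2: Q2=0; energy lost=90.250
Total dissipated: 140.250 μJ

Answer: 140.25 μJ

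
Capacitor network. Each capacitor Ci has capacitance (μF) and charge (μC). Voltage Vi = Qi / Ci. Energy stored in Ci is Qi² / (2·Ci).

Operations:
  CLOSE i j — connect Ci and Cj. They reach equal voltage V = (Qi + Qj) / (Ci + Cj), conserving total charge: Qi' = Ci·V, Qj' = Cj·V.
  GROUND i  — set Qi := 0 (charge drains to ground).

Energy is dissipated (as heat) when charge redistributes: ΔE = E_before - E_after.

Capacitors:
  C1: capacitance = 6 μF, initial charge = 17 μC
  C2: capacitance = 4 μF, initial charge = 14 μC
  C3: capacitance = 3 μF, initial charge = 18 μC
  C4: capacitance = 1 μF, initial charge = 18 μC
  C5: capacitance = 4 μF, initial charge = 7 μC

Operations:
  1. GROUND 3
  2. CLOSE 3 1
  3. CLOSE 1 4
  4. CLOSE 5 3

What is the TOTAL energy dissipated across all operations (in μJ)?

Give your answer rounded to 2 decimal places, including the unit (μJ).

Answer: 173.29 μJ

Derivation:
Initial: C1(6μF, Q=17μC, V=2.83V), C2(4μF, Q=14μC, V=3.50V), C3(3μF, Q=18μC, V=6.00V), C4(1μF, Q=18μC, V=18.00V), C5(4μF, Q=7μC, V=1.75V)
Op 1: GROUND 3: Q3=0; energy lost=54.000
Op 2: CLOSE 3-1: Q_total=17.00, C_total=9.00, V=1.89; Q3=5.67, Q1=11.33; dissipated=8.028
Op 3: CLOSE 1-4: Q_total=29.33, C_total=7.00, V=4.19; Q1=25.14, Q4=4.19; dissipated=111.243
Op 4: CLOSE 5-3: Q_total=12.67, C_total=7.00, V=1.81; Q5=7.24, Q3=5.43; dissipated=0.017
Total dissipated: 173.288 μJ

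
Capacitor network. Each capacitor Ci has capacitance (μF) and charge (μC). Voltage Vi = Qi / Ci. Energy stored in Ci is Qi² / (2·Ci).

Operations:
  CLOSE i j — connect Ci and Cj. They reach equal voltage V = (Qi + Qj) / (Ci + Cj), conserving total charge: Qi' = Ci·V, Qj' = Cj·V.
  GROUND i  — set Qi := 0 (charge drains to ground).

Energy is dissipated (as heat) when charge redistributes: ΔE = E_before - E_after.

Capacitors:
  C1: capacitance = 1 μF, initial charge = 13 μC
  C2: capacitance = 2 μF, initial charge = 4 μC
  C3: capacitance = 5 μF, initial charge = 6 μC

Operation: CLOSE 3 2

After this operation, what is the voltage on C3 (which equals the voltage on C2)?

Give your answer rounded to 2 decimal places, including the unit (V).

Answer: 1.43 V

Derivation:
Initial: C1(1μF, Q=13μC, V=13.00V), C2(2μF, Q=4μC, V=2.00V), C3(5μF, Q=6μC, V=1.20V)
Op 1: CLOSE 3-2: Q_total=10.00, C_total=7.00, V=1.43; Q3=7.14, Q2=2.86; dissipated=0.457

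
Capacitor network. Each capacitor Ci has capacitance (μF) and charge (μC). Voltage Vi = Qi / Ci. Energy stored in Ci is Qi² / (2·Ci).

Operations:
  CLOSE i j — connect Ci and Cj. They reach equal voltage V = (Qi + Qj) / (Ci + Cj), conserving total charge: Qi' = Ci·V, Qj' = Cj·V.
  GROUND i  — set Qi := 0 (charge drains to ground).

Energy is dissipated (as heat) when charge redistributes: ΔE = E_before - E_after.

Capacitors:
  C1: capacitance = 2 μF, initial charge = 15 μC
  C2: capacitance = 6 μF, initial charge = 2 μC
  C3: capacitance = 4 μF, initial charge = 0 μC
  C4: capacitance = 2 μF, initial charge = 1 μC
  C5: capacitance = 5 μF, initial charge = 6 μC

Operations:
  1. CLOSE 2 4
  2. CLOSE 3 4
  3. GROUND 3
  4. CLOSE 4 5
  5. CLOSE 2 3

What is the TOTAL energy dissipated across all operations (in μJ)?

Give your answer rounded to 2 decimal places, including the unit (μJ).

Initial: C1(2μF, Q=15μC, V=7.50V), C2(6μF, Q=2μC, V=0.33V), C3(4μF, Q=0μC, V=0.00V), C4(2μF, Q=1μC, V=0.50V), C5(5μF, Q=6μC, V=1.20V)
Op 1: CLOSE 2-4: Q_total=3.00, C_total=8.00, V=0.38; Q2=2.25, Q4=0.75; dissipated=0.021
Op 2: CLOSE 3-4: Q_total=0.75, C_total=6.00, V=0.12; Q3=0.50, Q4=0.25; dissipated=0.094
Op 3: GROUND 3: Q3=0; energy lost=0.031
Op 4: CLOSE 4-5: Q_total=6.25, C_total=7.00, V=0.89; Q4=1.79, Q5=4.46; dissipated=0.825
Op 5: CLOSE 2-3: Q_total=2.25, C_total=10.00, V=0.23; Q2=1.35, Q3=0.90; dissipated=0.169
Total dissipated: 1.140 μJ

Answer: 1.14 μJ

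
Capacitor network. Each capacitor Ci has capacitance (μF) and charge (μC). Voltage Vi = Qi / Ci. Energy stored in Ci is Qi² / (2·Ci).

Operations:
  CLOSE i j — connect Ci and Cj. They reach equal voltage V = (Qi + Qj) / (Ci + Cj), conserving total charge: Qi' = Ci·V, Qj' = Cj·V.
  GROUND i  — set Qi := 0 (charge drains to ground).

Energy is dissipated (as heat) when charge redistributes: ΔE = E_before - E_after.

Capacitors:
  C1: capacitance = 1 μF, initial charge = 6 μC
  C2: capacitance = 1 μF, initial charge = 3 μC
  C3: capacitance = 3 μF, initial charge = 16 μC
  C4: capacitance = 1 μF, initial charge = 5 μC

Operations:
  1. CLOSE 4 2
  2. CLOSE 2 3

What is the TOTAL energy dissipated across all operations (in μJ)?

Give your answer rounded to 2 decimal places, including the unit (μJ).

Answer: 1.67 μJ

Derivation:
Initial: C1(1μF, Q=6μC, V=6.00V), C2(1μF, Q=3μC, V=3.00V), C3(3μF, Q=16μC, V=5.33V), C4(1μF, Q=5μC, V=5.00V)
Op 1: CLOSE 4-2: Q_total=8.00, C_total=2.00, V=4.00; Q4=4.00, Q2=4.00; dissipated=1.000
Op 2: CLOSE 2-3: Q_total=20.00, C_total=4.00, V=5.00; Q2=5.00, Q3=15.00; dissipated=0.667
Total dissipated: 1.667 μJ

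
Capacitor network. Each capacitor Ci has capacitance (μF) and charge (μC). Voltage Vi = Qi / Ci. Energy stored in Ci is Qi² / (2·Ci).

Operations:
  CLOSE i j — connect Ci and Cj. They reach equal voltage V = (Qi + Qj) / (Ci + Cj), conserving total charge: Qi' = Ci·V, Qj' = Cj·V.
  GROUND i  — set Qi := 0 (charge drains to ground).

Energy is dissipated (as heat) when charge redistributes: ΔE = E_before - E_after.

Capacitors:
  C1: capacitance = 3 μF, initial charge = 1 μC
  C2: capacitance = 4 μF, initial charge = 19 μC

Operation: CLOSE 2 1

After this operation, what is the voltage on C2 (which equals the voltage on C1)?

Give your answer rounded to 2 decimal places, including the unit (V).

Answer: 2.86 V

Derivation:
Initial: C1(3μF, Q=1μC, V=0.33V), C2(4μF, Q=19μC, V=4.75V)
Op 1: CLOSE 2-1: Q_total=20.00, C_total=7.00, V=2.86; Q2=11.43, Q1=8.57; dissipated=16.720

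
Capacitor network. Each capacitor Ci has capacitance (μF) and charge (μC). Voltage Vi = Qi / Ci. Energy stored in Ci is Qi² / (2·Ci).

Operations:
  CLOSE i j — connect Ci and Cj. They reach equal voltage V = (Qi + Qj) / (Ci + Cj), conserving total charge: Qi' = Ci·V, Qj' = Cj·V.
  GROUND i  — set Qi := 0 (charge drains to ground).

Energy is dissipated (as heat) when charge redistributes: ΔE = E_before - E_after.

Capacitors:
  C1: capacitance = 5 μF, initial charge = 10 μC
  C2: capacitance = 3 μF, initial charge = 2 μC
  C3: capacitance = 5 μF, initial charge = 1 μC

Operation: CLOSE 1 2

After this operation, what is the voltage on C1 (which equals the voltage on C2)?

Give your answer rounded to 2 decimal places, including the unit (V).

Answer: 1.50 V

Derivation:
Initial: C1(5μF, Q=10μC, V=2.00V), C2(3μF, Q=2μC, V=0.67V), C3(5μF, Q=1μC, V=0.20V)
Op 1: CLOSE 1-2: Q_total=12.00, C_total=8.00, V=1.50; Q1=7.50, Q2=4.50; dissipated=1.667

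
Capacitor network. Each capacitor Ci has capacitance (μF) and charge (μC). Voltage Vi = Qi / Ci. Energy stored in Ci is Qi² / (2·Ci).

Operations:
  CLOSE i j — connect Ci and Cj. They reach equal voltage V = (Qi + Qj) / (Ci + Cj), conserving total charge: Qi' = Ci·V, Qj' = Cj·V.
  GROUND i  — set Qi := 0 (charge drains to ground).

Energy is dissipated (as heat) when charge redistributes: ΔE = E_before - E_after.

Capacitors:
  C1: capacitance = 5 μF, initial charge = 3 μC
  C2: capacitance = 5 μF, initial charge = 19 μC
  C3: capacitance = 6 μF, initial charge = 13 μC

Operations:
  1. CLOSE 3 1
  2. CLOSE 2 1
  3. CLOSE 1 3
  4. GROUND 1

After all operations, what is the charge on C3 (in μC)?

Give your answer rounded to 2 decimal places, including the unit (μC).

Initial: C1(5μF, Q=3μC, V=0.60V), C2(5μF, Q=19μC, V=3.80V), C3(6μF, Q=13μC, V=2.17V)
Op 1: CLOSE 3-1: Q_total=16.00, C_total=11.00, V=1.45; Q3=8.73, Q1=7.27; dissipated=3.347
Op 2: CLOSE 2-1: Q_total=26.27, C_total=10.00, V=2.63; Q2=13.14, Q1=13.14; dissipated=6.876
Op 3: CLOSE 1-3: Q_total=21.86, C_total=11.00, V=1.99; Q1=9.94, Q3=11.93; dissipated=1.875
Op 4: GROUND 1: Q1=0; energy lost=9.876
Final charges: Q1=0.00, Q2=13.14, Q3=11.93

Answer: 11.93 μC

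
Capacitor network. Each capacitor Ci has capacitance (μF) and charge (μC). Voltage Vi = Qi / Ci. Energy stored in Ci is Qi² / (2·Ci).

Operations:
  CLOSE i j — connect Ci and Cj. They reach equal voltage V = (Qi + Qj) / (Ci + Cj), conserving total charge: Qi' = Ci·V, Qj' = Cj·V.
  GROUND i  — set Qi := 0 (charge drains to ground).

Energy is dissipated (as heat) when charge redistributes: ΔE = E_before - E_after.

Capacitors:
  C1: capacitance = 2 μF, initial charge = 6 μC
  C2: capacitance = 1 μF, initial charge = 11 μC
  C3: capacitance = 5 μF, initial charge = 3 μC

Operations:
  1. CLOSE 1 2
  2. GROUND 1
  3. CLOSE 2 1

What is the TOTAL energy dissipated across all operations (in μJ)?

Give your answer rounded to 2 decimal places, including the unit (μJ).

Answer: 64.15 μJ

Derivation:
Initial: C1(2μF, Q=6μC, V=3.00V), C2(1μF, Q=11μC, V=11.00V), C3(5μF, Q=3μC, V=0.60V)
Op 1: CLOSE 1-2: Q_total=17.00, C_total=3.00, V=5.67; Q1=11.33, Q2=5.67; dissipated=21.333
Op 2: GROUND 1: Q1=0; energy lost=32.111
Op 3: CLOSE 2-1: Q_total=5.67, C_total=3.00, V=1.89; Q2=1.89, Q1=3.78; dissipated=10.704
Total dissipated: 64.148 μJ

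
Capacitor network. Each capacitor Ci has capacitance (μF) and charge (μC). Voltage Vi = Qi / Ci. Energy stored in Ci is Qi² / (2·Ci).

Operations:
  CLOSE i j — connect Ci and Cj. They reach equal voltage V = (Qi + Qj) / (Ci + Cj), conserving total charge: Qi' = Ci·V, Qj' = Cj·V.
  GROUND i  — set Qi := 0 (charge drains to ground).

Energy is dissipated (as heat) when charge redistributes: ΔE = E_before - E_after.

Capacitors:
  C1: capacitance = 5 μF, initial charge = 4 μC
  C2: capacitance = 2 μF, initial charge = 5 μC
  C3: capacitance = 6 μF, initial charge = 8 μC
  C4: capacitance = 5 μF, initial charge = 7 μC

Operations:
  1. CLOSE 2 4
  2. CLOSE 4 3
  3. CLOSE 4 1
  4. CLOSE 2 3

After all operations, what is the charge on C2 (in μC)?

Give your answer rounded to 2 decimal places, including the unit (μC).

Answer: 3.12 μC

Derivation:
Initial: C1(5μF, Q=4μC, V=0.80V), C2(2μF, Q=5μC, V=2.50V), C3(6μF, Q=8μC, V=1.33V), C4(5μF, Q=7μC, V=1.40V)
Op 1: CLOSE 2-4: Q_total=12.00, C_total=7.00, V=1.71; Q2=3.43, Q4=8.57; dissipated=0.864
Op 2: CLOSE 4-3: Q_total=16.57, C_total=11.00, V=1.51; Q4=7.53, Q3=9.04; dissipated=0.198
Op 3: CLOSE 4-1: Q_total=11.53, C_total=10.00, V=1.15; Q4=5.77, Q1=5.77; dissipated=0.624
Op 4: CLOSE 2-3: Q_total=12.47, C_total=8.00, V=1.56; Q2=3.12, Q3=9.35; dissipated=0.032
Final charges: Q1=5.77, Q2=3.12, Q3=9.35, Q4=5.77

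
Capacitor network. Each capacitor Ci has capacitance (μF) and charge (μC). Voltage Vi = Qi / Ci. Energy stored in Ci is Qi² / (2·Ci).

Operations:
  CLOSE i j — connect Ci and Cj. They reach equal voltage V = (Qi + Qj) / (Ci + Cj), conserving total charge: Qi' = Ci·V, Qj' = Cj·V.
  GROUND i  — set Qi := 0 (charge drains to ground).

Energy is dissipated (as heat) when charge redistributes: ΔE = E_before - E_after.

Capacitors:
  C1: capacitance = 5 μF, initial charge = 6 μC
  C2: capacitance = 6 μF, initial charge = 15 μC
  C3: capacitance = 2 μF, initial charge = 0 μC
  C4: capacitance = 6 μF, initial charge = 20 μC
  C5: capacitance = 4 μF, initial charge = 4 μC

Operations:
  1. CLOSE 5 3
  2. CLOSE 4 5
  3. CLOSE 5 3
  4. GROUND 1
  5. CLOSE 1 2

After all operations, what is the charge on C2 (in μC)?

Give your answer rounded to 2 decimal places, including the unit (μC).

Initial: C1(5μF, Q=6μC, V=1.20V), C2(6μF, Q=15μC, V=2.50V), C3(2μF, Q=0μC, V=0.00V), C4(6μF, Q=20μC, V=3.33V), C5(4μF, Q=4μC, V=1.00V)
Op 1: CLOSE 5-3: Q_total=4.00, C_total=6.00, V=0.67; Q5=2.67, Q3=1.33; dissipated=0.667
Op 2: CLOSE 4-5: Q_total=22.67, C_total=10.00, V=2.27; Q4=13.60, Q5=9.07; dissipated=8.533
Op 3: CLOSE 5-3: Q_total=10.40, C_total=6.00, V=1.73; Q5=6.93, Q3=3.47; dissipated=1.707
Op 4: GROUND 1: Q1=0; energy lost=3.600
Op 5: CLOSE 1-2: Q_total=15.00, C_total=11.00, V=1.36; Q1=6.82, Q2=8.18; dissipated=8.523
Final charges: Q1=6.82, Q2=8.18, Q3=3.47, Q4=13.60, Q5=6.93

Answer: 8.18 μC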